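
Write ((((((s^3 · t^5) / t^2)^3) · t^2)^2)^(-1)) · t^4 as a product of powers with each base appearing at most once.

((((((s^3 · t^5) / t^2)^3) · t^2)^2)^(-1)) · t^4
= (((((s^3 · t^5) / t^2)^3) · t^2)^(-2)) · t^4    [power of a power]
= (((((s^3 · t^5) / t^2)^3)^(-2)) · ((t^2)^(-2))) · t^4    [power of a product]
= ((((s^3 · t^5) / t^2)^(-6)) · ((t^2)^(-2))) · t^4    [power of a power]
= ((((s^3 · t^5)^(-6)) / ((t^2)^(-6))) · ((t^2)^(-2))) · t^4    [power of a quotient]
= (((((s^3)^(-6)) · ((t^5)^(-6))) / ((t^2)^(-6))) · ((t^2)^(-2))) · t^4    [power of a product]
= (((s^(-18) · ((t^5)^(-6))) / ((t^2)^(-6))) · ((t^2)^(-2))) · t^4    [power of a power]
= (((s^(-18) · t^(-30)) / ((t^2)^(-6))) · ((t^2)^(-2))) · t^4    [power of a power]
= (((s^(-18) · t^(-30)) / t^(-12)) · ((t^2)^(-2))) · t^4    [power of a power]
= (((s^(-18) · t^(-30)) / t^(-12)) · t^(-4)) · t^4    [power of a power]
= s^(-18)·t^(-18)    [quotient of powers; product of powers]

s^(-18)·t^(-18)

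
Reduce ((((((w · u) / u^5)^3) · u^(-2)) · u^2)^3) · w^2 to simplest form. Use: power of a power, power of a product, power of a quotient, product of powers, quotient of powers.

u^(-36)w^11

((((((w · u) / u^5)^3) · u^(-2)) · u^2)^3) · w^2
= ((((((w · u) / u^5)^3) · u^(-2))^3) · ((u^2)^3)) · w^2    [power of a product]
= ((((((w · u) / u^5)^3)^3) · ((u^(-2))^3)) · ((u^2)^3)) · w^2    [power of a product]
= (((((w · u) / u^5)^9) · ((u^(-2))^3)) · ((u^2)^3)) · w^2    [power of a power]
= (((((w · u)^9) / ((u^5)^9)) · ((u^(-2))^3)) · ((u^2)^3)) · w^2    [power of a quotient]
= (((((w^9) · (u^9)) / ((u^5)^9)) · ((u^(-2))^3)) · ((u^2)^3)) · w^2    [power of a product]
= ((((w^9 · u^9) / u^45) · ((u^(-2))^3)) · ((u^2)^3)) · w^2    [power of a power]
= ((((w^9 · u^9) / u^45) · u^(-6)) · ((u^2)^3)) · w^2    [power of a power]
= ((((w^9 · u^9) / u^45) · u^(-6)) · u^6) · w^2    [power of a power]
= u^(-36)w^11    [quotient of powers; product of powers]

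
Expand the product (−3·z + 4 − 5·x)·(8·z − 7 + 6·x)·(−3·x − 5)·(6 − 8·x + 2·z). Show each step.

−266·x·z^2 − 228·x^2·z^2 + 144·x·z^3 + 190·z^2 + 240·z^3 + 2484·x·z − 58·x^2·z − 1310·z − 1212·x^3·z − 2386·x + 1526·x^2 + 840 + 756·x^3 − 720·x^4

(−3·z + 4 − 5·x)·(8·z − 7 + 6·x)·(−3·x − 5)·(6 − 8·x + 2·z)
= (−24·z^2 + 21·z − 18·x·z + 32·z − 28 + 24·x − 40·x·z + 35·x − 30·x^2)·(−3·x − 5)·(6 − 8·x + 2·z)    [distributive law]
= (−24·z^2 + 53·z − 58·x·z − 28 + 59·x − 30·x^2)·(−3·x − 5)·(6 − 8·x + 2·z)    [combine like terms]
= (72·x·z^2 + 120·z^2 − 159·x·z − 265·z + 174·x^2·z + 290·x·z + 84·x + 140 − 177·x^2 − 295·x + 90·x^3 + 150·x^2)·(6 − 8·x + 2·z)    [distributive law]
= (72·x·z^2 + 120·z^2 + 131·x·z − 265·z + 174·x^2·z − 211·x + 140 − 27·x^2 + 90·x^3)·(6 − 8·x + 2·z)    [combine like terms]
= 432·x·z^2 − 576·x^2·z^2 + 144·x·z^3 + 720·z^2 − 960·x·z^2 + 240·z^3 + 786·x·z − 1048·x^2·z + 262·x·z^2 − 1590·z + 2120·x·z − 530·z^2 + 1044·x^2·z − 1392·x^3·z + 348·x^2·z^2 − 1266·x + 1688·x^2 − 422·x·z + 840 − 1120·x + 280·z − 162·x^2 + 216·x^3 − 54·x^2·z + 540·x^3 − 720·x^4 + 180·x^3·z    [distributive law]
= −266·x·z^2 − 228·x^2·z^2 + 144·x·z^3 + 190·z^2 + 240·z^3 + 2484·x·z − 58·x^2·z − 1310·z − 1212·x^3·z − 2386·x + 1526·x^2 + 840 + 756·x^3 − 720·x^4    [combine like terms]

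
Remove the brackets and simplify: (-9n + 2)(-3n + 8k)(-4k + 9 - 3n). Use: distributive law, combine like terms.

(-9n + 2)(-3n + 8k)(-4k + 9 - 3n)
= (27n^2 - 72kn - 6n + 16k)(-4k + 9 - 3n)    [distributive law]
= -108kn^2 + 243n^2 - 81n^3 + 288k^2n - 648kn + 216kn^2 + 24kn - 54n + 18n^2 - 64k^2 + 144k - 48kn    [distributive law]
= 108kn^2 + 261n^2 - 81n^3 + 288k^2n - 672kn - 54n - 64k^2 + 144k    [combine like terms]

108kn^2 + 261n^2 - 81n^3 + 288k^2n - 672kn - 54n - 64k^2 + 144k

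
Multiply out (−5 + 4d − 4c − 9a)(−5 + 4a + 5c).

(−5 + 4d − 4c − 9a)(−5 + 4a + 5c)
= 25 − 20a − 25c − 20d + 16ad + 20cd + 20c − 16ac − 20c² + 45a − 36a² − 45ac    [distributive law]
= 25 + 25a − 5c − 20d + 16ad + 20cd − 61ac − 20c² − 36a²    [combine like terms]

25 + 25a − 5c − 20d + 16ad + 20cd − 61ac − 20c² − 36a²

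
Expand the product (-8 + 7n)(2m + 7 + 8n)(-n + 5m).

(-8 + 7n)(2m + 7 + 8n)(-n + 5m)
= (-16m - 56 - 64n + 14mn + 49n + 56n^2)(-n + 5m)    [distributive law]
= (-16m - 56 - 15n + 14mn + 56n^2)(-n + 5m)    [combine like terms]
= 16mn - 80m^2 + 56n - 280m + 15n^2 - 75mn - 14mn^2 + 70m^2n - 56n^3 + 280mn^2    [distributive law]
= -59mn - 80m^2 + 56n - 280m + 15n^2 + 266mn^2 + 70m^2n - 56n^3    [combine like terms]

-59mn - 80m^2 + 56n - 280m + 15n^2 + 266mn^2 + 70m^2n - 56n^3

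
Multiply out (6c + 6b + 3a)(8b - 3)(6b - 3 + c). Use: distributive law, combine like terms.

336b²c - 270bc + 48bc² + 54c - 18c² + 288b³ - 252b² + 54b + 144ab² - 126ab + 24abc + 27a - 9ac

(6c + 6b + 3a)(8b - 3)(6b - 3 + c)
= (48bc - 18c + 48b² - 18b + 24ab - 9a)(6b - 3 + c)    [distributive law]
= 288b²c - 144bc + 48bc² - 108bc + 54c - 18c² + 288b³ - 144b² + 48b²c - 108b² + 54b - 18bc + 144ab² - 72ab + 24abc - 54ab + 27a - 9ac    [distributive law]
= 336b²c - 270bc + 48bc² + 54c - 18c² + 288b³ - 252b² + 54b + 144ab² - 126ab + 24abc + 27a - 9ac    [combine like terms]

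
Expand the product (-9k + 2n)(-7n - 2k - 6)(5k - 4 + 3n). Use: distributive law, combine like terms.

(-9k + 2n)(-7n - 2k - 6)(5k - 4 + 3n)
= (63kn + 18k² + 54k - 14n² - 4kn - 12n)(5k - 4 + 3n)    [distributive law]
= (59kn + 18k² + 54k - 14n² - 12n)(5k - 4 + 3n)    [combine like terms]
= 295k²n - 236kn + 177kn² + 90k³ - 72k² + 54k²n + 270k² - 216k + 162kn - 70kn² + 56n² - 42n³ - 60kn + 48n - 36n²    [distributive law]
= 349k²n - 134kn + 107kn² + 90k³ + 198k² - 216k + 20n² - 42n³ + 48n    [combine like terms]

349k²n - 134kn + 107kn² + 90k³ + 198k² - 216k + 20n² - 42n³ + 48n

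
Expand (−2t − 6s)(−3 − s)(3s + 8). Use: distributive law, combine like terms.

34st + 48t + 6s^2t + 102s^2 + 144s + 18s^3

(−2t − 6s)(−3 − s)(3s + 8)
= (6t + 2st + 18s + 6s^2)(3s + 8)    [distributive law]
= 18st + 48t + 6s^2t + 16st + 54s^2 + 144s + 18s^3 + 48s^2    [distributive law]
= 34st + 48t + 6s^2t + 102s^2 + 144s + 18s^3    [combine like terms]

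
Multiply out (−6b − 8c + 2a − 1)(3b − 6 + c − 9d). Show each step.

(−6b − 8c + 2a − 1)(3b − 6 + c − 9d)
= −18b² + 36b − 6bc + 54bd − 24bc + 48c − 8c² + 72cd + 6ab − 12a + 2ac − 18ad − 3b + 6 − c + 9d    [distributive law]
= −18b² + 33b − 30bc + 54bd + 47c − 8c² + 72cd + 6ab − 12a + 2ac − 18ad + 6 + 9d    [combine like terms]

−18b² + 33b − 30bc + 54bd + 47c − 8c² + 72cd + 6ab − 12a + 2ac − 18ad + 6 + 9d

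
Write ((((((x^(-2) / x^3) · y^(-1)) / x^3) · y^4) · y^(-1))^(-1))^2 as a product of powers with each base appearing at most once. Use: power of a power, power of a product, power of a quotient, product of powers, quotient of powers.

x^16y^(-4)

((((((x^(-2) / x^3) · y^(-1)) / x^3) · y^4) · y^(-1))^(-1))^2
= (((((x^(-2) / x^3) · y^(-1)) / x^3) · y^4) · y^(-1))^(-2)    [power of a power]
= (((((x^(-2) / x^3) · y^(-1)) / x^3) · y^4)^(-2)) · ((y^(-1))^(-2))    [power of a product]
= (((((x^(-2) / x^3) · y^(-1)) / x^3)^(-2)) · ((y^4)^(-2))) · ((y^(-1))^(-2))    [power of a product]
= (((((x^(-2) / x^3) · y^(-1))^(-2)) / ((x^3)^(-2))) · ((y^4)^(-2))) · ((y^(-1))^(-2))    [power of a quotient]
= (((((x^(-2) / x^3)^(-2)) · ((y^(-1))^(-2))) / ((x^3)^(-2))) · ((y^4)^(-2))) · ((y^(-1))^(-2))    [power of a product]
= ((((((x^(-2))^(-2)) / ((x^3)^(-2))) · ((y^(-1))^(-2))) / ((x^3)^(-2))) · ((y^4)^(-2))) · ((y^(-1))^(-2))    [power of a quotient]
= ((((x^4 / ((x^3)^(-2))) · ((y^(-1))^(-2))) / ((x^3)^(-2))) · ((y^4)^(-2))) · ((y^(-1))^(-2))    [power of a power]
= ((((x^4 / x^(-6)) · ((y^(-1))^(-2))) / ((x^3)^(-2))) · ((y^4)^(-2))) · ((y^(-1))^(-2))    [power of a power]
= (((x^10 · ((y^(-1))^(-2))) / ((x^3)^(-2))) · ((y^4)^(-2))) · ((y^(-1))^(-2))    [quotient of powers]
= (((x^10 · y^2) / ((x^3)^(-2))) · ((y^4)^(-2))) · ((y^(-1))^(-2))    [power of a power]
= (((x^10 · y^2) / x^(-6)) · ((y^4)^(-2))) · ((y^(-1))^(-2))    [power of a power]
= (((x^10 · y^2) / x^(-6)) · y^(-8)) · ((y^(-1))^(-2))    [power of a power]
= (((x^10 · y^2) / x^(-6)) · y^(-8)) · y^2    [power of a power]
= x^16y^(-4)    [quotient of powers; product of powers]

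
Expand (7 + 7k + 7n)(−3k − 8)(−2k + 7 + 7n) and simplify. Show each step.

(7 + 7k + 7n)(−3k − 8)(−2k + 7 + 7n)
= (−21k − 56 − 21k^2 − 56k − 21kn − 56n)(−2k + 7 + 7n)    [distributive law]
= (−77k − 56 − 21k^2 − 21kn − 56n)(−2k + 7 + 7n)    [combine like terms]
= 154k^2 − 539k − 539kn + 112k − 392 − 392n + 42k^3 − 147k^2 − 147k^2n + 42k^2n − 147kn − 147kn^2 + 112kn − 392n − 392n^2    [distributive law]
= 7k^2 − 427k − 574kn − 392 − 784n + 42k^3 − 105k^2n − 147kn^2 − 392n^2    [combine like terms]

7k^2 − 427k − 574kn − 392 − 784n + 42k^3 − 105k^2n − 147kn^2 − 392n^2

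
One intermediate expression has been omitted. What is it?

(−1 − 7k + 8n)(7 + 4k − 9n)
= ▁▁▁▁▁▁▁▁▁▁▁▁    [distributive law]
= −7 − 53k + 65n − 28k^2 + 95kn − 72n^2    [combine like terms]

Applying distributive law to the line above:

−7 − 4k + 9n − 49k − 28k^2 + 63kn + 56n + 32kn − 72n^2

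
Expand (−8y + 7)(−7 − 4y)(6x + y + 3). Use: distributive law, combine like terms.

168xy + 124y^2 + 35y + 192xy^2 + 32y^3 − 294x − 147

(−8y + 7)(−7 − 4y)(6x + y + 3)
= (56y + 32y^2 − 49 − 28y)(6x + y + 3)    [distributive law]
= (28y + 32y^2 − 49)(6x + y + 3)    [combine like terms]
= 168xy + 28y^2 + 84y + 192xy^2 + 32y^3 + 96y^2 − 294x − 49y − 147    [distributive law]
= 168xy + 124y^2 + 35y + 192xy^2 + 32y^3 − 294x − 147    [combine like terms]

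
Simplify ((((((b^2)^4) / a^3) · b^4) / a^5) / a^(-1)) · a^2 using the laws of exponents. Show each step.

((((((b^2)^4) / a^3) · b^4) / a^5) / a^(-1)) · a^2
= ((((b^8 / a^3) · b^4) / a^5) / a^(-1)) · a^2    [power of a power]
= a^(-5)b^12    [quotient of powers; product of powers]

a^(-5)b^12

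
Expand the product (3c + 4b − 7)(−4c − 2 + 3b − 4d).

−12c^2 + 22c − 7bc − 12cd − 29b + 12b^2 − 16bd + 14 + 28d

(3c + 4b − 7)(−4c − 2 + 3b − 4d)
= −12c^2 − 6c + 9bc − 12cd − 16bc − 8b + 12b^2 − 16bd + 28c + 14 − 21b + 28d    [distributive law]
= −12c^2 + 22c − 7bc − 12cd − 29b + 12b^2 − 16bd + 14 + 28d    [combine like terms]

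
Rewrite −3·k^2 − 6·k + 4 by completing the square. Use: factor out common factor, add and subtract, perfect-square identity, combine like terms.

−3·k^2 − 6·k + 4
= −3(k^2 + 2·k) + 4    [factor out -3 from the k-terms]
= −3(k^2 + 2·k + 1 − 1) + 4    [add and subtract 1 inside the bracket]
= −3(k + 1)^2 + 3 + 4    [perfect-square identity]
= −3(k + 1)^2 + 7    [combine constants]

−3(k + 1)^2 + 7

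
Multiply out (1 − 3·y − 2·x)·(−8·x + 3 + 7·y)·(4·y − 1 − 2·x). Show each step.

(1 − 3·y − 2·x)·(−8·x + 3 + 7·y)·(4·y − 1 − 2·x)
= (−8·x + 3 + 7·y + 24·x·y − 9·y − 21·y^2 + 16·x^2 − 6·x − 14·x·y)·(4·y − 1 − 2·x)    [distributive law]
= (−14·x + 3 − 2·y + 10·x·y − 21·y^2 + 16·x^2)·(4·y − 1 − 2·x)    [combine like terms]
= −56·x·y + 14·x + 28·x^2 + 12·y − 3 − 6·x − 8·y^2 + 2·y + 4·x·y + 40·x·y^2 − 10·x·y − 20·x^2·y − 84·y^3 + 21·y^2 + 42·x·y^2 + 64·x^2·y − 16·x^2 − 32·x^3    [distributive law]
= −62·x·y + 8·x + 12·x^2 + 14·y − 3 + 13·y^2 + 82·x·y^2 + 44·x^2·y − 84·y^3 − 32·x^3    [combine like terms]

−62·x·y + 8·x + 12·x^2 + 14·y − 3 + 13·y^2 + 82·x·y^2 + 44·x^2·y − 84·y^3 − 32·x^3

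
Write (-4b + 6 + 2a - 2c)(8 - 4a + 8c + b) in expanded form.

(-4b + 6 + 2a - 2c)(8 - 4a + 8c + b)
= -32b + 16ab - 32bc - 4b^2 + 48 - 24a + 48c + 6b + 16a - 8a^2 + 16ac + 2ab - 16c + 8ac - 16c^2 - 2bc    [distributive law]
= -26b + 18ab - 34bc - 4b^2 + 48 - 8a + 32c - 8a^2 + 24ac - 16c^2    [combine like terms]

-26b + 18ab - 34bc - 4b^2 + 48 - 8a + 32c - 8a^2 + 24ac - 16c^2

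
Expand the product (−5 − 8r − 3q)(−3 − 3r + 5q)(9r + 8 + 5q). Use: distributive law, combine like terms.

(−5 − 8r − 3q)(−3 − 3r + 5q)(9r + 8 + 5q)
= (15 + 15r − 25q + 24r + 24r² − 40qr + 9q + 9qr − 15q²)(9r + 8 + 5q)    [distributive law]
= (15 + 39r − 16q + 24r² − 31qr − 15q²)(9r + 8 + 5q)    [combine like terms]
= 135r + 120 + 75q + 351r² + 312r + 195qr − 144qr − 128q − 80q² + 216r³ + 192r² + 120qr² − 279qr² − 248qr − 155q²r − 135q²r − 120q² − 75q³    [distributive law]
= 447r + 120 − 53q + 543r² − 197qr − 200q² + 216r³ − 159qr² − 290q²r − 75q³    [combine like terms]

447r + 120 − 53q + 543r² − 197qr − 200q² + 216r³ − 159qr² − 290q²r − 75q³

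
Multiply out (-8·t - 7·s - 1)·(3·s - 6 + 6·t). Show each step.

-66·s·t + 42·t - 48·t^2 - 21·s^2 + 39·s + 6

(-8·t - 7·s - 1)·(3·s - 6 + 6·t)
= -24·s·t + 48·t - 48·t^2 - 21·s^2 + 42·s - 42·s·t - 3·s + 6 - 6·t    [distributive law]
= -66·s·t + 42·t - 48·t^2 - 21·s^2 + 39·s + 6    [combine like terms]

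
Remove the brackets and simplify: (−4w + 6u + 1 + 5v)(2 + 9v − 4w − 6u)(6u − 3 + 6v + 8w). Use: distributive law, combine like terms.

−24uw + 52w + 248vw − 144w^2 − 144uvw + 24v^2w − 352vw^2 + 96uw^2 + 128w^3 + 144u^2 − 6u + 78uv − 72u^2v + 414uv^2 − 216u^3 − 288u^2w − 6 − 45v − 21v^2 + 270v^3

(−4w + 6u + 1 + 5v)(2 + 9v − 4w − 6u)(6u − 3 + 6v + 8w)
= (−8w − 36vw + 16w^2 + 24uw + 12u + 54uv − 24uw − 36u^2 + 2 + 9v − 4w − 6u + 10v + 45v^2 − 20vw − 30uv)(6u − 3 + 6v + 8w)    [distributive law]
= (−12w − 56vw + 16w^2 + 6u + 24uv − 36u^2 + 2 + 19v + 45v^2)(6u − 3 + 6v + 8w)    [combine like terms]
= −72uw + 36w − 72vw − 96w^2 − 336uvw + 168vw − 336v^2w − 448vw^2 + 96uw^2 − 48w^2 + 96vw^2 + 128w^3 + 36u^2 − 18u + 36uv + 48uw + 144u^2v − 72uv + 144uv^2 + 192uvw − 216u^3 + 108u^2 − 216u^2v − 288u^2w + 12u − 6 + 12v + 16w + 114uv − 57v + 114v^2 + 152vw + 270uv^2 − 135v^2 + 270v^3 + 360v^2w    [distributive law]
= −24uw + 52w + 248vw − 144w^2 − 144uvw + 24v^2w − 352vw^2 + 96uw^2 + 128w^3 + 144u^2 − 6u + 78uv − 72u^2v + 414uv^2 − 216u^3 − 288u^2w − 6 − 45v − 21v^2 + 270v^3    [combine like terms]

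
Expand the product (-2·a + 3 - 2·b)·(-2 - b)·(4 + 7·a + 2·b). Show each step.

-26·a + 28·a^2 + 23·a·b + 14·a^2·b + 18·a·b^2 - 24 - 8·b + 10·b^2 + 4·b^3

(-2·a + 3 - 2·b)·(-2 - b)·(4 + 7·a + 2·b)
= (4·a + 2·a·b - 6 - 3·b + 4·b + 2·b^2)·(4 + 7·a + 2·b)    [distributive law]
= (4·a + 2·a·b - 6 + b + 2·b^2)·(4 + 7·a + 2·b)    [combine like terms]
= 16·a + 28·a^2 + 8·a·b + 8·a·b + 14·a^2·b + 4·a·b^2 - 24 - 42·a - 12·b + 4·b + 7·a·b + 2·b^2 + 8·b^2 + 14·a·b^2 + 4·b^3    [distributive law]
= -26·a + 28·a^2 + 23·a·b + 14·a^2·b + 18·a·b^2 - 24 - 8·b + 10·b^2 + 4·b^3    [combine like terms]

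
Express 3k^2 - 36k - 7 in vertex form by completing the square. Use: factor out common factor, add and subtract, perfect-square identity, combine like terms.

3k^2 - 36k - 7
= 3(k^2 - 12k) - 7    [factor out 3 from the k-terms]
= 3(k^2 - 12k + 36 - 36) - 7    [add and subtract 36 inside the bracket]
= 3(k - 6)^2 - 108 - 7    [perfect-square identity]
= 3(k - 6)^2 - 115    [combine constants]

3(k - 6)^2 - 115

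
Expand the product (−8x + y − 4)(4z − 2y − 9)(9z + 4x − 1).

(−8x + y − 4)(4z − 2y − 9)(9z + 4x − 1)
= (−32xz + 16xy + 72x + 4yz − 2y² − 9y − 16z + 8y + 36)(9z + 4x − 1)    [distributive law]
= (−32xz + 16xy + 72x + 4yz − 2y² − y − 16z + 36)(9z + 4x − 1)    [combine like terms]
= −288xz² − 128x²z + 32xz + 144xyz + 64x²y − 16xy + 648xz + 288x² − 72x + 36yz² + 16xyz − 4yz − 18y²z − 8xy² + 2y² − 9yz − 4xy + y − 144z² − 64xz + 16z + 324z + 144x − 36    [distributive law]
= −288xz² − 128x²z + 616xz + 160xyz + 64x²y − 20xy + 288x² + 72x + 36yz² − 13yz − 18y²z − 8xy² + 2y² + y − 144z² + 340z − 36    [combine like terms]

−288xz² − 128x²z + 616xz + 160xyz + 64x²y − 20xy + 288x² + 72x + 36yz² − 13yz − 18y²z − 8xy² + 2y² + y − 144z² + 340z − 36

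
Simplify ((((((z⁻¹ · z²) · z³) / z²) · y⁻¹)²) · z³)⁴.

((((((z⁻¹ · z²) · z³) / z²) · y⁻¹)²) · z³)⁴
= ((((((z⁻¹ · z²) · z³) / z²) · y⁻¹)²)⁴) · ((z³)⁴)    [power of a product]
= (((((z⁻¹ · z²) · z³) / z²) · y⁻¹)⁸) · ((z³)⁴)    [power of a power]
= (((((z⁻¹ · z²) · z³) / z²)⁸) · ((y⁻¹)⁸)) · ((z³)⁴)    [power of a product]
= (((((z⁻¹ · z²) · z³)⁸) / ((z²)⁸)) · ((y⁻¹)⁸)) · ((z³)⁴)    [power of a quotient]
= (((((z⁻¹ · z²)⁸) · ((z³)⁸)) / ((z²)⁸)) · ((y⁻¹)⁸)) · ((z³)⁴)    [power of a product]
= ((((((z⁻¹)⁸) · ((z²)⁸)) · ((z³)⁸)) / ((z²)⁸)) · ((y⁻¹)⁸)) · ((z³)⁴)    [power of a product]
= ((((z⁻⁸ · ((z²)⁸)) · ((z³)⁸)) / ((z²)⁸)) · ((y⁻¹)⁸)) · ((z³)⁴)    [power of a power]
= ((((z⁻⁸ · z¹⁶) · ((z³)⁸)) / ((z²)⁸)) · ((y⁻¹)⁸)) · ((z³)⁴)    [power of a power]
= (((z⁸ · ((z³)⁸)) / ((z²)⁸)) · ((y⁻¹)⁸)) · ((z³)⁴)    [product of powers]
= (((z⁸ · z²⁴) / ((z²)⁸)) · ((y⁻¹)⁸)) · ((z³)⁴)    [power of a power]
= ((z³² / ((z²)⁸)) · ((y⁻¹)⁸)) · ((z³)⁴)    [product of powers]
= ((z³² / z¹⁶) · ((y⁻¹)⁸)) · ((z³)⁴)    [power of a power]
= (z¹⁶ · ((y⁻¹)⁸)) · ((z³)⁴)    [quotient of powers]
= (z¹⁶ · y⁻⁸) · ((z³)⁴)    [power of a power]
= (z¹⁶ · y⁻⁸) · z¹²    [power of a power]
= y⁻⁸z²⁸    [product of powers]

y⁻⁸z²⁸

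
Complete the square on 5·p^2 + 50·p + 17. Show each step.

5(p + 5)^2 − 108

5·p^2 + 50·p + 17
= 5(p^2 + 10·p) + 17    [factor out 5 from the p-terms]
= 5(p^2 + 10·p + 25 − 25) + 17    [add and subtract 25 inside the bracket]
= 5(p + 5)^2 − 125 + 17    [perfect-square identity]
= 5(p + 5)^2 − 108    [combine constants]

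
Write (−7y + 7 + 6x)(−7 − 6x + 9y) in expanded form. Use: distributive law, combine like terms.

(−7y + 7 + 6x)(−7 − 6x + 9y)
= 49y + 42xy − 63y^2 − 49 − 42x + 63y − 42x − 36x^2 + 54xy    [distributive law]
= 112y + 96xy − 63y^2 − 49 − 84x − 36x^2    [combine like terms]

112y + 96xy − 63y^2 − 49 − 84x − 36x^2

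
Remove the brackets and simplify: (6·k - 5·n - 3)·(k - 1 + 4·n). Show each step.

6·k^2 - 9·k + 19·k·n - 7·n - 20·n^2 + 3

(6·k - 5·n - 3)·(k - 1 + 4·n)
= 6·k^2 - 6·k + 24·k·n - 5·k·n + 5·n - 20·n^2 - 3·k + 3 - 12·n    [distributive law]
= 6·k^2 - 9·k + 19·k·n - 7·n - 20·n^2 + 3    [combine like terms]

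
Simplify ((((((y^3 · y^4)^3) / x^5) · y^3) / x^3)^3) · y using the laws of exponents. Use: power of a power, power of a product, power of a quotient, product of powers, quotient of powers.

x^(-24)y^73

((((((y^3 · y^4)^3) / x^5) · y^3) / x^3)^3) · y
= ((((((y^3 · y^4)^3) / x^5) · y^3)^3) / ((x^3)^3)) · y    [power of a quotient]
= ((((((y^3 · y^4)^3) / x^5)^3) · ((y^3)^3)) / ((x^3)^3)) · y    [power of a product]
= ((((((y^3 · y^4)^3)^3) / ((x^5)^3)) · ((y^3)^3)) / ((x^3)^3)) · y    [power of a quotient]
= (((((y^3 · y^4)^9) / ((x^5)^3)) · ((y^3)^3)) / ((x^3)^3)) · y    [power of a power]
= ((((((y^3)^9) · ((y^4)^9)) / ((x^5)^3)) · ((y^3)^3)) / ((x^3)^3)) · y    [power of a product]
= ((((y^27 · ((y^4)^9)) / ((x^5)^3)) · ((y^3)^3)) / ((x^3)^3)) · y    [power of a power]
= ((((y^27 · y^36) / ((x^5)^3)) · ((y^3)^3)) / ((x^3)^3)) · y    [power of a power]
= (((y^63 / ((x^5)^3)) · ((y^3)^3)) / ((x^3)^3)) · y    [product of powers]
= (((y^63 / x^15) · ((y^3)^3)) / ((x^3)^3)) · y    [power of a power]
= (((y^63 / x^15) · y^9) / ((x^3)^3)) · y    [power of a power]
= (((y^63 / x^15) · y^9) / x^9) · y    [power of a power]
= x^(-24)y^73    [quotient of powers; product of powers]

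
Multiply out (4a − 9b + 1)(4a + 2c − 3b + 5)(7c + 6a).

(4a − 9b + 1)(4a + 2c − 3b + 5)(7c + 6a)
= (16a^2 + 8ac − 12ab + 20a − 36ab − 18bc + 27b^2 − 45b + 4a + 2c − 3b + 5)(7c + 6a)    [distributive law]
= (16a^2 + 8ac − 48ab + 24a − 18bc + 27b^2 − 48b + 2c + 5)(7c + 6a)    [combine like terms]
= 112a^2c + 96a^3 + 56ac^2 + 48a^2c − 336abc − 288a^2b + 168ac + 144a^2 − 126bc^2 − 108abc + 189b^2c + 162ab^2 − 336bc − 288ab + 14c^2 + 12ac + 35c + 30a    [distributive law]
= 160a^2c + 96a^3 + 56ac^2 − 444abc − 288a^2b + 180ac + 144a^2 − 126bc^2 + 189b^2c + 162ab^2 − 336bc − 288ab + 14c^2 + 35c + 30a    [combine like terms]

160a^2c + 96a^3 + 56ac^2 − 444abc − 288a^2b + 180ac + 144a^2 − 126bc^2 + 189b^2c + 162ab^2 − 336bc − 288ab + 14c^2 + 35c + 30a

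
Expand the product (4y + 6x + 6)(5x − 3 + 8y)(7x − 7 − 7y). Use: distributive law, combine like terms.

266x^2y − 308xy − 252xy^2 − 126y − 476y^2 − 224y^3 + 210x^3 − 126x^2 − 210x + 126

(4y + 6x + 6)(5x − 3 + 8y)(7x − 7 − 7y)
= (20xy − 12y + 32y^2 + 30x^2 − 18x + 48xy + 30x − 18 + 48y)(7x − 7 − 7y)    [distributive law]
= (68xy + 36y + 32y^2 + 30x^2 + 12x − 18)(7x − 7 − 7y)    [combine like terms]
= 476x^2y − 476xy − 476xy^2 + 252xy − 252y − 252y^2 + 224xy^2 − 224y^2 − 224y^3 + 210x^3 − 210x^2 − 210x^2y + 84x^2 − 84x − 84xy − 126x + 126 + 126y    [distributive law]
= 266x^2y − 308xy − 252xy^2 − 126y − 476y^2 − 224y^3 + 210x^3 − 126x^2 − 210x + 126    [combine like terms]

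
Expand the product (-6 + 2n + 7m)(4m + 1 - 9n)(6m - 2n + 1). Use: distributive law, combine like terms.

-74m^2 + 315mn - 53m + 68n - 6 - 130n^2 - 386m^2n + 2mn^2 + 36n^3 + 168m^3

(-6 + 2n + 7m)(4m + 1 - 9n)(6m - 2n + 1)
= (-24m - 6 + 54n + 8mn + 2n - 18n^2 + 28m^2 + 7m - 63mn)(6m - 2n + 1)    [distributive law]
= (-17m - 6 + 56n - 55mn - 18n^2 + 28m^2)(6m - 2n + 1)    [combine like terms]
= -102m^2 + 34mn - 17m - 36m + 12n - 6 + 336mn - 112n^2 + 56n - 330m^2n + 110mn^2 - 55mn - 108mn^2 + 36n^3 - 18n^2 + 168m^3 - 56m^2n + 28m^2    [distributive law]
= -74m^2 + 315mn - 53m + 68n - 6 - 130n^2 - 386m^2n + 2mn^2 + 36n^3 + 168m^3    [combine like terms]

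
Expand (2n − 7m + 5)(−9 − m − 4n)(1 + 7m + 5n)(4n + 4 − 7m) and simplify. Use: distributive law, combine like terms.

−1844n^2 − 1232n + 1013mn + 1882mn^2 + 2170m^2n − 952n^3 + 350m^2n^2 − 1323m^3n + 576mn^3 − 160n^4 − 713m + 3451m^2 − 2695m^3 − 343m^4 − 180

(2n − 7m + 5)(−9 − m − 4n)(1 + 7m + 5n)(4n + 4 − 7m)
= (−18n − 2mn − 8n^2 + 63m + 7m^2 + 28mn − 45 − 5m − 20n)(1 + 7m + 5n)(4n + 4 − 7m)    [distributive law]
= (−38n + 26mn − 8n^2 + 58m + 7m^2 − 45)(1 + 7m + 5n)(4n + 4 − 7m)    [combine like terms]
= (−38n − 266mn − 190n^2 + 26mn + 182m^2n + 130mn^2 − 8n^2 − 56mn^2 − 40n^3 + 58m + 406m^2 + 290mn + 7m^2 + 49m^3 + 35m^2n − 45 − 315m − 225n)(4n + 4 − 7m)    [distributive law]
= (−263n + 50mn − 198n^2 + 217m^2n + 74mn^2 − 40n^3 − 257m + 413m^2 + 49m^3 − 45)(4n + 4 − 7m)    [combine like terms]
= −1052n^2 − 1052n + 1841mn + 200mn^2 + 200mn − 350m^2n − 792n^3 − 792n^2 + 1386mn^2 + 868m^2n^2 + 868m^2n − 1519m^3n + 296mn^3 + 296mn^2 − 518m^2n^2 − 160n^4 − 160n^3 + 280mn^3 − 1028mn − 1028m + 1799m^2 + 1652m^2n + 1652m^2 − 2891m^3 + 196m^3n + 196m^3 − 343m^4 − 180n − 180 + 315m    [distributive law]
= −1844n^2 − 1232n + 1013mn + 1882mn^2 + 2170m^2n − 952n^3 + 350m^2n^2 − 1323m^3n + 576mn^3 − 160n^4 − 713m + 3451m^2 − 2695m^3 − 343m^4 − 180    [combine like terms]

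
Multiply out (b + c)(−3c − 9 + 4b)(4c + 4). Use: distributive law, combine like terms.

4bc^2 − 32bc − 36b + 16b^2c + 16b^2 − 12c^3 − 48c^2 − 36c

(b + c)(−3c − 9 + 4b)(4c + 4)
= (−3bc − 9b + 4b^2 − 3c^2 − 9c + 4bc)(4c + 4)    [distributive law]
= (bc − 9b + 4b^2 − 3c^2 − 9c)(4c + 4)    [combine like terms]
= 4bc^2 + 4bc − 36bc − 36b + 16b^2c + 16b^2 − 12c^3 − 12c^2 − 36c^2 − 36c    [distributive law]
= 4bc^2 − 32bc − 36b + 16b^2c + 16b^2 − 12c^3 − 48c^2 − 36c    [combine like terms]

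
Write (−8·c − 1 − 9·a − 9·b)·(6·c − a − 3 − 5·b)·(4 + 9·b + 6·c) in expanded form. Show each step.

−84·c² − 516·b·c² − 288·c³ − 16·a·c − 90·a·b·c − 276·a·c² + 90·c + 298·b·c + 144·b²·c + 112·a + 468·a·b + 12 + 155·b + 468·b² + 36·a² + 81·a²·b + 54·a²·c + 486·a·b² + 405·b³

(−8·c − 1 − 9·a − 9·b)·(6·c − a − 3 − 5·b)·(4 + 9·b + 6·c)
= (−48·c² + 8·a·c + 24·c + 40·b·c − 6·c + a + 3 + 5·b − 54·a·c + 9·a² + 27·a + 45·a·b − 54·b·c + 9·a·b + 27·b + 45·b²)·(4 + 9·b + 6·c)    [distributive law]
= (−48·c² − 46·a·c + 18·c − 14·b·c + 28·a + 3 + 32·b + 9·a² + 54·a·b + 45·b²)·(4 + 9·b + 6·c)    [combine like terms]
= −192·c² − 432·b·c² − 288·c³ − 184·a·c − 414·a·b·c − 276·a·c² + 72·c + 162·b·c + 108·c² − 56·b·c − 126·b²·c − 84·b·c² + 112·a + 252·a·b + 168·a·c + 12 + 27·b + 18·c + 128·b + 288·b² + 192·b·c + 36·a² + 81·a²·b + 54·a²·c + 216·a·b + 486·a·b² + 324·a·b·c + 180·b² + 405·b³ + 270·b²·c    [distributive law]
= −84·c² − 516·b·c² − 288·c³ − 16·a·c − 90·a·b·c − 276·a·c² + 90·c + 298·b·c + 144·b²·c + 112·a + 468·a·b + 12 + 155·b + 468·b² + 36·a² + 81·a²·b + 54·a²·c + 486·a·b² + 405·b³    [combine like terms]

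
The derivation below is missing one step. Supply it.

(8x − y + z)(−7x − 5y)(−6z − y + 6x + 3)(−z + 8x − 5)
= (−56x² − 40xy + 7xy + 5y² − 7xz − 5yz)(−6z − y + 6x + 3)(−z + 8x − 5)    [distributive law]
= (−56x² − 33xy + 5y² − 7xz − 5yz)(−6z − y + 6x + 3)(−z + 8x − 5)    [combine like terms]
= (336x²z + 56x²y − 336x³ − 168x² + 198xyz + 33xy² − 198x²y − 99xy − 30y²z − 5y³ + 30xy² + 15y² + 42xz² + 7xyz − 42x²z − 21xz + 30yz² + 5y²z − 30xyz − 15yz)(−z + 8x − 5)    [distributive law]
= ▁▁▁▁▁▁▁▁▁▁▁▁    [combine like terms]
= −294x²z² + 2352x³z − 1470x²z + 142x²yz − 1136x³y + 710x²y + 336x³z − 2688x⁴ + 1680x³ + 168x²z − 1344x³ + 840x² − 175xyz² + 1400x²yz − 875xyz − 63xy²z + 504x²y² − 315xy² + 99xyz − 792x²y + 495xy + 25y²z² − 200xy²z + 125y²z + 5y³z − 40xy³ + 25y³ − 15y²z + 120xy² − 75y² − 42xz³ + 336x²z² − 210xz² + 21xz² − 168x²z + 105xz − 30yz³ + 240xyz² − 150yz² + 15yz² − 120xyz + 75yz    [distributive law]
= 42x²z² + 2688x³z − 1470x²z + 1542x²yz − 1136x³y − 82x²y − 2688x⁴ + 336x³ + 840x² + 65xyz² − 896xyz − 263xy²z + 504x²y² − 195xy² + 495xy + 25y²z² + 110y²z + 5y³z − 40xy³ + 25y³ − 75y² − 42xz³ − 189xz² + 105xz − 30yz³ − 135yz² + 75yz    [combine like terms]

Applying combine like terms to the line above:

(294x²z − 142x²y − 336x³ − 168x² + 175xyz + 63xy² − 99xy − 25y²z − 5y³ + 15y² + 42xz² − 21xz + 30yz² − 15yz)(−z + 8x − 5)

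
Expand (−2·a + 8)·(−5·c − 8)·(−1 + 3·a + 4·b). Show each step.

−130·a·c + 30·a²·c + 40·a·b·c − 208·a + 48·a² + 64·a·b + 40·c − 160·b·c + 64 − 256·b

(−2·a + 8)·(−5·c − 8)·(−1 + 3·a + 4·b)
= (10·a·c + 16·a − 40·c − 64)·(−1 + 3·a + 4·b)    [distributive law]
= −10·a·c + 30·a²·c + 40·a·b·c − 16·a + 48·a² + 64·a·b + 40·c − 120·a·c − 160·b·c + 64 − 192·a − 256·b    [distributive law]
= −130·a·c + 30·a²·c + 40·a·b·c − 208·a + 48·a² + 64·a·b + 40·c − 160·b·c + 64 − 256·b    [combine like terms]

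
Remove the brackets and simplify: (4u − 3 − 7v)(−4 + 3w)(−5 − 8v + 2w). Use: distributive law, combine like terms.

(4u − 3 − 7v)(−4 + 3w)(−5 − 8v + 2w)
= (−16u + 12uw + 12 − 9w + 28v − 21vw)(−5 − 8v + 2w)    [distributive law]
= 80u + 128uv − 32uw − 60uw − 96uvw + 24uw² − 60 − 96v + 24w + 45w + 72vw − 18w² − 140v − 224v² + 56vw + 105vw + 168v²w − 42vw²    [distributive law]
= 80u + 128uv − 92uw − 96uvw + 24uw² − 60 − 236v + 69w + 233vw − 18w² − 224v² + 168v²w − 42vw²    [combine like terms]

80u + 128uv − 92uw − 96uvw + 24uw² − 60 − 236v + 69w + 233vw − 18w² − 224v² + 168v²w − 42vw²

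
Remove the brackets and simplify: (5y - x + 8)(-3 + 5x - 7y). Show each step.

(5y - x + 8)(-3 + 5x - 7y)
= -15y + 25xy - 35y^2 + 3x - 5x^2 + 7xy - 24 + 40x - 56y    [distributive law]
= -71y + 32xy - 35y^2 + 43x - 5x^2 - 24    [combine like terms]

-71y + 32xy - 35y^2 + 43x - 5x^2 - 24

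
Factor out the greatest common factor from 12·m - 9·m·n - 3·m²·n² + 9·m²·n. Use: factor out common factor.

3·m(4 - 3·n - m·n² + 3·m·n)

12·m - 9·m·n - 3·m²·n² + 9·m²·n
= 3(4·m - 3·m·n - m²·n² + 3·m²·n)    [factor out 3]
= 3·m(4 - 3·n - m·n² + 3·m·n)    [factor out m]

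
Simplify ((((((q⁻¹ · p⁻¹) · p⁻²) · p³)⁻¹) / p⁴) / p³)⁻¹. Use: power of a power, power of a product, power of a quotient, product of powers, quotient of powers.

p⁷·q⁻¹

((((((q⁻¹ · p⁻¹) · p⁻²) · p³)⁻¹) / p⁴) / p³)⁻¹
= ((((((q⁻¹ · p⁻¹) · p⁻²) · p³)⁻¹) / p⁴)⁻¹) / ((p³)⁻¹)    [power of a quotient]
= ((((((q⁻¹ · p⁻¹) · p⁻²) · p³)⁻¹)⁻¹) / ((p⁴)⁻¹)) / ((p³)⁻¹)    [power of a quotient]
= (((((q⁻¹ · p⁻¹) · p⁻²) · p³)¹) / ((p⁴)⁻¹)) / ((p³)⁻¹)    [power of a power]
= (((((q⁻¹ · p⁻¹) · p⁻²)¹) · ((p³)¹)) / ((p⁴)⁻¹)) / ((p³)⁻¹)    [power of a product]
= (((((q⁻¹ · p⁻¹)¹) · ((p⁻²)¹)) · ((p³)¹)) / ((p⁴)⁻¹)) / ((p³)⁻¹)    [power of a product]
= ((((((q⁻¹)¹) · ((p⁻¹)¹)) · ((p⁻²)¹)) · ((p³)¹)) / ((p⁴)⁻¹)) / ((p³)⁻¹)    [power of a product]
= ((((q⁻¹ · ((p⁻¹)¹)) · ((p⁻²)¹)) · ((p³)¹)) / ((p⁴)⁻¹)) / ((p³)⁻¹)    [power of a power]
= ((((q⁻¹ · p⁻¹) · ((p⁻²)¹)) · ((p³)¹)) / ((p⁴)⁻¹)) / ((p³)⁻¹)    [power of a power]
= ((((q⁻¹ · p⁻¹) · p⁻²) · ((p³)¹)) / ((p⁴)⁻¹)) / ((p³)⁻¹)    [power of a power]
= ((((q⁻¹ · p⁻¹) · p⁻²) · p³) / ((p⁴)⁻¹)) / ((p³)⁻¹)    [power of a power]
= ((((q⁻¹ · p⁻¹) · p⁻²) · p³) / p⁻⁴) / ((p³)⁻¹)    [power of a power]
= ((((q⁻¹ · p⁻¹) · p⁻²) · p³) / p⁻⁴) / p⁻³    [power of a power]
= p⁷·q⁻¹    [quotient of powers; product of powers]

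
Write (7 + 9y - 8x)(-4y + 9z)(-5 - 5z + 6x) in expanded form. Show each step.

(7 + 9y - 8x)(-4y + 9z)(-5 - 5z + 6x)
= (-28y + 63z - 36y^2 + 81yz + 32xy - 72xz)(-5 - 5z + 6x)    [distributive law]
= 140y + 140yz - 168xy - 315z - 315z^2 + 378xz + 180y^2 + 180y^2z - 216xy^2 - 405yz - 405yz^2 + 486xyz - 160xy - 160xyz + 192x^2y + 360xz + 360xz^2 - 432x^2z    [distributive law]
= 140y - 265yz - 328xy - 315z - 315z^2 + 738xz + 180y^2 + 180y^2z - 216xy^2 - 405yz^2 + 326xyz + 192x^2y + 360xz^2 - 432x^2z    [combine like terms]

140y - 265yz - 328xy - 315z - 315z^2 + 738xz + 180y^2 + 180y^2z - 216xy^2 - 405yz^2 + 326xyz + 192x^2y + 360xz^2 - 432x^2z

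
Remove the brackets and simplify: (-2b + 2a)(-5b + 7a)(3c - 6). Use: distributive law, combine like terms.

30b^2c - 60b^2 - 72abc + 144ab + 42a^2c - 84a^2

(-2b + 2a)(-5b + 7a)(3c - 6)
= (10b^2 - 14ab - 10ab + 14a^2)(3c - 6)    [distributive law]
= (10b^2 - 24ab + 14a^2)(3c - 6)    [combine like terms]
= 30b^2c - 60b^2 - 72abc + 144ab + 42a^2c - 84a^2    [distributive law]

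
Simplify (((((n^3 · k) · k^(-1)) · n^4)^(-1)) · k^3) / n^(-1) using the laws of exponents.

(((((n^3 · k) · k^(-1)) · n^4)^(-1)) · k^3) / n^(-1)
= (((((n^3 · k) · k^(-1))^(-1)) · ((n^4)^(-1))) · k^3) / n^(-1)    [power of a product]
= (((((n^3 · k)^(-1)) · ((k^(-1))^(-1))) · ((n^4)^(-1))) · k^3) / n^(-1)    [power of a product]
= ((((((n^3)^(-1)) · (k^(-1))) · ((k^(-1))^(-1))) · ((n^4)^(-1))) · k^3) / n^(-1)    [power of a product]
= ((((n^(-3) · (k^(-1))) · ((k^(-1))^(-1))) · ((n^4)^(-1))) · k^3) / n^(-1)    [power of a power]
= ((((n^(-3) · k^(-1)) · k) · ((n^4)^(-1))) · k^3) / n^(-1)    [power of a power]
= ((((n^(-3) · k^(-1)) · k) · n^(-4)) · k^3) / n^(-1)    [power of a power]
= k^3n^(-6)    [quotient of powers; product of powers]

k^3n^(-6)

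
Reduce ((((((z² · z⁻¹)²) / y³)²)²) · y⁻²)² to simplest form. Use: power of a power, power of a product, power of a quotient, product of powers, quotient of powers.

y⁻²⁸z¹⁶

((((((z² · z⁻¹)²) / y³)²)²) · y⁻²)²
= ((((((z² · z⁻¹)²) / y³)²)²)²) · ((y⁻²)²)    [power of a product]
= (((((z² · z⁻¹)²) / y³)²)⁴) · ((y⁻²)²)    [power of a power]
= ((((z² · z⁻¹)²) / y³)⁸) · ((y⁻²)²)    [power of a power]
= ((((z² · z⁻¹)²)⁸) / ((y³)⁸)) · ((y⁻²)²)    [power of a quotient]
= (((z² · z⁻¹)¹⁶) / ((y³)⁸)) · ((y⁻²)²)    [power of a power]
= ((((z²)¹⁶) · ((z⁻¹)¹⁶)) / ((y³)⁸)) · ((y⁻²)²)    [power of a product]
= ((z³² · ((z⁻¹)¹⁶)) / ((y³)⁸)) · ((y⁻²)²)    [power of a power]
= ((z³² · z⁻¹⁶) / ((y³)⁸)) · ((y⁻²)²)    [power of a power]
= (z¹⁶ / ((y³)⁸)) · ((y⁻²)²)    [product of powers]
= (z¹⁶ / y²⁴) · ((y⁻²)²)    [power of a power]
= (z¹⁶ / y²⁴) · y⁻⁴    [power of a power]
= y⁻²⁸z¹⁶    [quotient of powers]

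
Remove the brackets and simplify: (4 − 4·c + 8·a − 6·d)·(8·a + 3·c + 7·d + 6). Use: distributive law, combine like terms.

(4 − 4·c + 8·a − 6·d)·(8·a + 3·c + 7·d + 6)
= 32·a + 12·c + 28·d + 24 − 32·a·c − 12·c² − 28·c·d − 24·c + 64·a² + 24·a·c + 56·a·d + 48·a − 48·a·d − 18·c·d − 42·d² − 36·d    [distributive law]
= 80·a − 12·c − 8·d + 24 − 8·a·c − 12·c² − 46·c·d + 64·a² + 8·a·d − 42·d²    [combine like terms]

80·a − 12·c − 8·d + 24 − 8·a·c − 12·c² − 46·c·d + 64·a² + 8·a·d − 42·d²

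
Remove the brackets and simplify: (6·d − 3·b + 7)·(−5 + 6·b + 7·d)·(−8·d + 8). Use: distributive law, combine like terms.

184·d^2 + 432·d − 120·b·d^2 − 336·b·d − 336·d^3 + 456·b + 144·b^2·d − 144·b^2 − 280

(6·d − 3·b + 7)·(−5 + 6·b + 7·d)·(−8·d + 8)
= (−30·d + 36·b·d + 42·d^2 + 15·b − 18·b^2 − 21·b·d − 35 + 42·b + 49·d)·(−8·d + 8)    [distributive law]
= (19·d + 15·b·d + 42·d^2 + 57·b − 18·b^2 − 35)·(−8·d + 8)    [combine like terms]
= −152·d^2 + 152·d − 120·b·d^2 + 120·b·d − 336·d^3 + 336·d^2 − 456·b·d + 456·b + 144·b^2·d − 144·b^2 + 280·d − 280    [distributive law]
= 184·d^2 + 432·d − 120·b·d^2 − 336·b·d − 336·d^3 + 456·b + 144·b^2·d − 144·b^2 − 280    [combine like terms]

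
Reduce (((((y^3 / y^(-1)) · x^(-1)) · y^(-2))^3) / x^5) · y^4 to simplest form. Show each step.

x^(-8)·y^10

(((((y^3 / y^(-1)) · x^(-1)) · y^(-2))^3) / x^5) · y^4
= (((((y^3 / y^(-1)) · x^(-1))^3) · ((y^(-2))^3)) / x^5) · y^4    [power of a product]
= (((((y^3 / y^(-1))^3) · ((x^(-1))^3)) · ((y^(-2))^3)) / x^5) · y^4    [power of a product]
= ((((((y^3)^3) / ((y^(-1))^3)) · ((x^(-1))^3)) · ((y^(-2))^3)) / x^5) · y^4    [power of a quotient]
= ((((y^9 / ((y^(-1))^3)) · ((x^(-1))^3)) · ((y^(-2))^3)) / x^5) · y^4    [power of a power]
= ((((y^9 / y^(-3)) · ((x^(-1))^3)) · ((y^(-2))^3)) / x^5) · y^4    [power of a power]
= (((y^12 · ((x^(-1))^3)) · ((y^(-2))^3)) / x^5) · y^4    [quotient of powers]
= (((y^12 · x^(-3)) · ((y^(-2))^3)) / x^5) · y^4    [power of a power]
= (((y^12 · x^(-3)) · y^(-6)) / x^5) · y^4    [power of a power]
= x^(-8)·y^10    [quotient of powers; product of powers]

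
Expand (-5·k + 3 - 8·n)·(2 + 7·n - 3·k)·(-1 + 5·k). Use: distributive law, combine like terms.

49·k - 110·k² + 36·k·n - 55·k²·n + 75·k³ - 6 - 5·n + 56·n² - 280·k·n²

(-5·k + 3 - 8·n)·(2 + 7·n - 3·k)·(-1 + 5·k)
= (-10·k - 35·k·n + 15·k² + 6 + 21·n - 9·k - 16·n - 56·n² + 24·k·n)·(-1 + 5·k)    [distributive law]
= (-19·k - 11·k·n + 15·k² + 6 + 5·n - 56·n²)·(-1 + 5·k)    [combine like terms]
= 19·k - 95·k² + 11·k·n - 55·k²·n - 15·k² + 75·k³ - 6 + 30·k - 5·n + 25·k·n + 56·n² - 280·k·n²    [distributive law]
= 49·k - 110·k² + 36·k·n - 55·k²·n + 75·k³ - 6 - 5·n + 56·n² - 280·k·n²    [combine like terms]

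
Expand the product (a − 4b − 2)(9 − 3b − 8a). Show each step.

(a − 4b − 2)(9 − 3b − 8a)
= 9a − 3ab − 8a² − 36b + 12b² + 32ab − 18 + 6b + 16a    [distributive law]
= 25a + 29ab − 8a² − 30b + 12b² − 18    [combine like terms]

25a + 29ab − 8a² − 30b + 12b² − 18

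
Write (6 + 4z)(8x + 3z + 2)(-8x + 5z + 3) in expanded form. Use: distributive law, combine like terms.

-384x^2 + 128xz + 48x + 166z^2 + 138z + 36 - 256x^2z + 64xz^2 + 60z^3

(6 + 4z)(8x + 3z + 2)(-8x + 5z + 3)
= (48x + 18z + 12 + 32xz + 12z^2 + 8z)(-8x + 5z + 3)    [distributive law]
= (48x + 26z + 12 + 32xz + 12z^2)(-8x + 5z + 3)    [combine like terms]
= -384x^2 + 240xz + 144x - 208xz + 130z^2 + 78z - 96x + 60z + 36 - 256x^2z + 160xz^2 + 96xz - 96xz^2 + 60z^3 + 36z^2    [distributive law]
= -384x^2 + 128xz + 48x + 166z^2 + 138z + 36 - 256x^2z + 64xz^2 + 60z^3    [combine like terms]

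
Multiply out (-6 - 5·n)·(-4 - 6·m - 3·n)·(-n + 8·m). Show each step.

-24·n + 192·m + 268·m·n + 288·m² - 38·n² + 90·m·n² + 240·m²·n - 15·n³

(-6 - 5·n)·(-4 - 6·m - 3·n)·(-n + 8·m)
= (24 + 36·m + 18·n + 20·n + 30·m·n + 15·n²)·(-n + 8·m)    [distributive law]
= (24 + 36·m + 38·n + 30·m·n + 15·n²)·(-n + 8·m)    [combine like terms]
= -24·n + 192·m - 36·m·n + 288·m² - 38·n² + 304·m·n - 30·m·n² + 240·m²·n - 15·n³ + 120·m·n²    [distributive law]
= -24·n + 192·m + 268·m·n + 288·m² - 38·n² + 90·m·n² + 240·m²·n - 15·n³    [combine like terms]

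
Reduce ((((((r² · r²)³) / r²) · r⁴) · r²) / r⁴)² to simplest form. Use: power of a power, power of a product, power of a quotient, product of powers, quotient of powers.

r²⁴

((((((r² · r²)³) / r²) · r⁴) · r²) / r⁴)²
= ((((((r² · r²)³) / r²) · r⁴) · r²)²) / ((r⁴)²)    [power of a quotient]
= ((((((r² · r²)³) / r²) · r⁴)²) · ((r²)²)) / ((r⁴)²)    [power of a product]
= ((((((r² · r²)³) / r²)²) · ((r⁴)²)) · ((r²)²)) / ((r⁴)²)    [power of a product]
= ((((((r² · r²)³)²) / ((r²)²)) · ((r⁴)²)) · ((r²)²)) / ((r⁴)²)    [power of a quotient]
= (((((r² · r²)⁶) / ((r²)²)) · ((r⁴)²)) · ((r²)²)) / ((r⁴)²)    [power of a power]
= ((((((r²)⁶) · ((r²)⁶)) / ((r²)²)) · ((r⁴)²)) · ((r²)²)) / ((r⁴)²)    [power of a product]
= ((((r¹² · ((r²)⁶)) / ((r²)²)) · ((r⁴)²)) · ((r²)²)) / ((r⁴)²)    [power of a power]
= ((((r¹² · r¹²) / ((r²)²)) · ((r⁴)²)) · ((r²)²)) / ((r⁴)²)    [power of a power]
= (((r²⁴ / ((r²)²)) · ((r⁴)²)) · ((r²)²)) / ((r⁴)²)    [product of powers]
= (((r²⁴ / r⁴) · ((r⁴)²)) · ((r²)²)) / ((r⁴)²)    [power of a power]
= ((r²⁰ · ((r⁴)²)) · ((r²)²)) / ((r⁴)²)    [quotient of powers]
= ((r²⁰ · r⁸) · ((r²)²)) / ((r⁴)²)    [power of a power]
= (r²⁸ · ((r²)²)) / ((r⁴)²)    [product of powers]
= (r²⁸ · r⁴) / ((r⁴)²)    [power of a power]
= r³² / ((r⁴)²)    [product of powers]
= r³² / r⁸    [power of a power]
= r²⁴    [quotient of powers]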